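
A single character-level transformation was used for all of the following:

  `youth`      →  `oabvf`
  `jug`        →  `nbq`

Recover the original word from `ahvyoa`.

Read the word backwards and shift each letter +7.
Undoing it on ahvyoa: shift back: a−7=t, h−7=a, v−7=o, y−7=r, o−7=h, a−7=t → taorht; then reverse → throat.

throat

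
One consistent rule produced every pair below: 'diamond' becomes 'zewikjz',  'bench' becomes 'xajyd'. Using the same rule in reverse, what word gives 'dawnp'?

heart

Compare letters: d→z is +22, i→e is +22, a→w is +22 — a constant shift. Each letter is shifted forward by 22 in the alphabet (a Caesar shift of +22).
Reversing it on dawnp: d−22=h, a−22=e, w−22=a, n−22=r, p−22=t.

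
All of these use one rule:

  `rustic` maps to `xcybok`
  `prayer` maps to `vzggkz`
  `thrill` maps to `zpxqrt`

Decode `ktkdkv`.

eleven

Shifts by position in rustic: pos 0: r→x (+6), pos 1: u→c (+8), pos 2: s→y (+6), pos 3: t→b (+8) — repeating every 2. It's a Vigenère-style cipher with numeric key [6,8]: position i shifts by key[i mod 2].
Reversing it on ktkdkv: k−6=e, t−8=l, k−6=e, d−8=v, k−6=e, v−8=n.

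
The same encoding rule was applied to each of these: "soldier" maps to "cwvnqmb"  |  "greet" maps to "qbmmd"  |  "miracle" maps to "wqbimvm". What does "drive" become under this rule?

Vowels shift forward by 8 and consonants shift forward by 10.
On drive: d(cons)+10=n, r(cons)+10=b, i(vowel)+8=q, v(cons)+10=f, e(vowel)+8=m.

nbqfm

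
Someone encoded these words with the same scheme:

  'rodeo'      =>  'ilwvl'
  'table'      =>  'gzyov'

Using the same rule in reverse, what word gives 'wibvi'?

Each pair mirrors across the alphabet (r↔i, o↔l, d↔w): positions sum to 25. Each letter is replaced by its mirror in the alphabet: a↔z, b↔y, c↔x, and so on (the Atbash cipher).
Undoing it on wibvi: w↔d, i↔r, b↔y, v↔e, i↔r.

dryer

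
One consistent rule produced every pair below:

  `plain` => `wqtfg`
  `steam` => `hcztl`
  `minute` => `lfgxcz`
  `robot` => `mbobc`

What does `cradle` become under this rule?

p(15)→w(22) and l(11)→q(16) fit y≡21x+19 (mod 26); the inverse of 21 mod 26 is 5. Each letter's alphabet position (a=0..z=25) is mapped through 21·x+19 mod 26 — an affine cipher.
On cradle: c(2)→21·2+19≡9=j; r(17)→21·17+19≡12=m; a(0)→21·0+19≡19=t; d(3)→21·3+19≡4=e; l(11)→21·11+19≡16=q; e(4)→21·4+19≡25=z (all mod 26).

jmteqz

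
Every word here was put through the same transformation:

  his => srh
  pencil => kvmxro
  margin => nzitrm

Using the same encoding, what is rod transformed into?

ilw

Each pair mirrors across the alphabet (h↔s, i↔r, s↔h): positions sum to 25. This is the alphabet-reversal cipher (Atbash): a becomes z, b becomes y, etc.
Applying it to rod: r↔i, o↔l, d↔w.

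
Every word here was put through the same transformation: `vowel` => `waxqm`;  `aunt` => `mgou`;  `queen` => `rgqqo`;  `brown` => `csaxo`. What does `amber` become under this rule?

mncqs

The shift depends on letter class: consonant v→w is +1, but vowel o→a is +12. Two shifts are in play — +12 for a/e/i/o/u, +1 for every other letter.
Applying it to amber: a(vowel)+12=m, m(cons)+1=n, b(cons)+1=c, e(vowel)+12=q, r(cons)+1=s.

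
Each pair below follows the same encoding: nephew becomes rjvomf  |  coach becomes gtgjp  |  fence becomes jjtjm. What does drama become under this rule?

In nephew: n→r is +4, e→j is +5, p→v is +6, h→o is +7 — the shift increases by 1 each position. The shift increases by 1 at each position, starting from +4: 4, 5, 6, ….
For drama: d+4=h, r+5=w, a+6=g, m+7=t, a+8=i.

hwgti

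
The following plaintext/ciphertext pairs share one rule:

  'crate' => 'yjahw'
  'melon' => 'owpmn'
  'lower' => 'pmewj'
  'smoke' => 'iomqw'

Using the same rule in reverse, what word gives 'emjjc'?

c(2)→y(24) and r(17)→j(9) fit y≡25x+0 (mod 26); the inverse of 25 mod 26 is 25. This is an affine cipher: with a=0,…,z=25, each position x becomes (25x+0) mod 26.
Undoing it on emjjc: e(4)→25·(4−0)≡22=w; m(12)→25·(12−0)≡14=o; j(9)→25·(9−0)≡17=r; j(9)→25·(9−0)≡17=r; c(2)→25·(2−0)≡24=y (all mod 26).

worry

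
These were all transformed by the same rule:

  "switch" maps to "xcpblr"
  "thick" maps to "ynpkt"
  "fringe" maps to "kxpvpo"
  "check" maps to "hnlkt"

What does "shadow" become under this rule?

In switch: s→x is +5, w→c is +6, i→p is +7, t→b is +8 — the shift increases by 1 each position. The shift increases by 1 at each position, starting from +5: 5, 6, 7, ….
Applying it to shadow: s+5=x, h+6=n, a+7=h, d+8=l, o+9=x, w+10=g.

xnhlxg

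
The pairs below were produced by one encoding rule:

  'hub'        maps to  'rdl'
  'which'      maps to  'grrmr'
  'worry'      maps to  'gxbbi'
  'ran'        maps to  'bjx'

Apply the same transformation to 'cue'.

The rule splits by letter class: vowels +9, consonants +10.
For cue: c(cons)+10=m, u(vowel)+9=d, e(vowel)+9=n.

mdn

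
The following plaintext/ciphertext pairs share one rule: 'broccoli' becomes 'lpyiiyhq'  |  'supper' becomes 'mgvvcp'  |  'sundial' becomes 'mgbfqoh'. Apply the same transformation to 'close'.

b(1)→l(11) and r(17)→p(15) fit y≡23x+14 (mod 26); the inverse of 23 mod 26 is 17. Treating letters as 0–25, the rule is x ↦ 23x + 14 (mod 26).
On close: c(2)→23·2+14≡8=i; l(11)→23·11+14≡7=h; o(14)→23·14+14≡24=y; s(18)→23·18+14≡12=m; e(4)→23·4+14≡2=c (all mod 26).

ihymc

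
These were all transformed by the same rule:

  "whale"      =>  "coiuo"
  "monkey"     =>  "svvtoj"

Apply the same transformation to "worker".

Each letter shifts forward by (position + 6), i.e. 6, 7, 8, … — the shift grows by one for each successive letter.
Applying it to worker: w+6=c, o+7=v, r+8=z, k+9=t, e+10=o, r+11=c.

cvztoc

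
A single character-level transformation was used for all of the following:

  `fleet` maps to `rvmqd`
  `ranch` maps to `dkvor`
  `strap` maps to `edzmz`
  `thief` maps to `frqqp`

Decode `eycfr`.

Shifts by position in fleet: pos 0: f→r (+12), pos 1: l→v (+10), pos 2: e→m (+8), pos 3: e→q (+12), pos 4: t→d (+10) — repeating every 3. The shifts repeat in a cycle of length 3: positions 0,1,… shift by +12, +10, +8, then the pattern repeats.
Decoding eycfr: e−12=s, y−10=o, c−8=u, f−12=t, r−10=h.

south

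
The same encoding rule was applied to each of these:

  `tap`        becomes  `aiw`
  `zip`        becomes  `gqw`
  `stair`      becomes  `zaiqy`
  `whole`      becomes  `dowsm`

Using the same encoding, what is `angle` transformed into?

iunsm

The shift depends on letter class: consonant t→a is +7, but vowel a→i is +8. The rule splits by letter class: vowels +8, consonants +7.
For angle: a(vowel)+8=i, n(cons)+7=u, g(cons)+7=n, l(cons)+7=s, e(vowel)+8=m.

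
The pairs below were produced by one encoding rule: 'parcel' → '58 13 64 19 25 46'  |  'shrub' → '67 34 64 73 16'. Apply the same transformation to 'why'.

79 34 85

With a=1..z=26, the number is 3·pos + 10.
On why: w=23→79, h=8→34, y=25→85.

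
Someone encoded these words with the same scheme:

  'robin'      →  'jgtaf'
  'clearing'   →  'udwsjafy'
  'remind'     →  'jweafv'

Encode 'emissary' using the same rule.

weakksjq

Compare letters: r→j is +18, o→g is +18, b→t is +18 — a constant shift. This is a Caesar cipher with shift 18.
On emissary: e+18=w, m+18=e, i+18=a, s+18=k, s+18=k, a+18=s, r+18=j, y+18=q.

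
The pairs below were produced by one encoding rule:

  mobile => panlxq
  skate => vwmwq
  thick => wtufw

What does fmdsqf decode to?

carpet

Shifts by position in mobile: pos 0: m→p (+3), pos 1: o→a (+12), pos 2: b→n (+12), pos 3: i→l (+3), pos 4: l→x (+12), pos 5: e→q (+12) — repeating every 3. It's a Vigenère-style cipher with numeric key [3,12,12]: position i shifts by key[i mod 3].
Undoing it on fmdsqf: f−3=c, m−12=a, d−12=r, s−3=p, q−12=e, f−12=t.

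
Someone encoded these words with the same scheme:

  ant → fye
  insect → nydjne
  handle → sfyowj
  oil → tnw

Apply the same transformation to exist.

The shift depends on letter class: consonant n→y is +11, but vowel a→f is +5. Vowels shift forward by 5 and consonants shift forward by 11.
For exist: e(vowel)+5=j, x(cons)+11=i, i(vowel)+5=n, s(cons)+11=d, t(cons)+11=e.

jinde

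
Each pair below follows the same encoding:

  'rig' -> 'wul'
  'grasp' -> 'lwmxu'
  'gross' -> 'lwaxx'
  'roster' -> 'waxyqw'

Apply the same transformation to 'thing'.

The shift depends on letter class: consonant r→w is +5, but vowel i→u is +12. Two shifts are in play — +12 for a/e/i/o/u, +5 for every other letter.
On thing: t(cons)+5=y, h(cons)+5=m, i(vowel)+12=u, n(cons)+5=s, g(cons)+5=l.

ymusl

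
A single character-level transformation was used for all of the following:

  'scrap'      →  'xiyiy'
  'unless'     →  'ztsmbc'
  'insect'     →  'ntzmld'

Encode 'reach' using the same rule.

wkhkq

In scrap: s→x is +5, c→i is +6, r→y is +7, a→i is +8 — the shift increases by 1 each position. Each letter shifts forward by (position + 5), i.e. 5, 6, 7, … — the shift grows by one for each successive letter.
For reach: r+5=w, e+6=k, a+7=h, c+8=k, h+9=q.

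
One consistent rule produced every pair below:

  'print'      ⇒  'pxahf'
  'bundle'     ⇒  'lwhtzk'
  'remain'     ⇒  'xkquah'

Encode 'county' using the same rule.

This is an affine cipher: with a=0,…,z=25, each position x becomes (17x+20) mod 26.
On county: c(2)→17·2+20≡2=c; o(14)→17·14+20≡24=y; u(20)→17·20+20≡22=w; n(13)→17·13+20≡7=h; t(19)→17·19+20≡5=f; y(24)→17·24+20≡12=m (all mod 26).

cywhfm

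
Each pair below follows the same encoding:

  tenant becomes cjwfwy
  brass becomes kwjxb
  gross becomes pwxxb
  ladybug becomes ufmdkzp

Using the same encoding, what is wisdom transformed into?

Shifts by position in tenant: pos 0: t→c (+9), pos 1: e→j (+5), pos 2: n→w (+9), pos 3: a→f (+5) — repeating every 2. It's a Vigenère-style cipher with numeric key [9,5]: position i shifts by key[i mod 2].
Applying it to wisdom: w+9=f, i+5=n, s+9=b, d+5=i, o+9=x, m+5=r.

fnbixr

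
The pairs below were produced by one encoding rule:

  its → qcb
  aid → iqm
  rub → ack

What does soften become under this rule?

The shift depends on letter class: consonant t→c is +9, but vowel i→q is +8. Two shifts are in play — +8 for a/e/i/o/u, +9 for every other letter.
Applying it to soften: s(cons)+9=b, o(vowel)+8=w, f(cons)+9=o, t(cons)+9=c, e(vowel)+8=m, n(cons)+9=w.

bwocmw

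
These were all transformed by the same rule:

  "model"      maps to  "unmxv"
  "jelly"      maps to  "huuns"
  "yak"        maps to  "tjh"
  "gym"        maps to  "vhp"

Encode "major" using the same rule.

Two steps: reverse the string, then apply a Caesar shift of +9.
On major: reverse → rojam; then shift: r+9=a, o+9=x, j+9=s, a+9=j, m+9=v.

axsjv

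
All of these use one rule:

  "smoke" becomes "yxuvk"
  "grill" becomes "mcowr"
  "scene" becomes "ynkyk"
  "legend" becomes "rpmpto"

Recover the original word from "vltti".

panic

The shifts repeat in a cycle of length 2: positions 0,1,… shift by +6, +11, then the pattern repeats.
Reversing it on vltti: v−6=p, l−11=a, t−6=n, t−11=i, i−6=c.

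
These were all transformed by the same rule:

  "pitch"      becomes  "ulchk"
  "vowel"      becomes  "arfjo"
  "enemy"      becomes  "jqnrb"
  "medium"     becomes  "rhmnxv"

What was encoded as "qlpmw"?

light

Shifts by position in pitch: pos 0: p→u (+5), pos 1: i→l (+3), pos 2: t→c (+9), pos 3: c→h (+5), pos 4: h→k (+3) — repeating every 3. The shifts repeat in a cycle of length 3: positions 0,1,… shift by +5, +3, +9, then the pattern repeats.
Undoing it on qlpmw: q−5=l, l−3=i, p−9=g, m−5=h, w−3=t.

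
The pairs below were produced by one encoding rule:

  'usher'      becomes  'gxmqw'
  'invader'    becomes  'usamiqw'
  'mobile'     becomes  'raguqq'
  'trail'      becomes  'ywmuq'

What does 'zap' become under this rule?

emu

Vowels shift forward by 12 and consonants shift forward by 5.
Applying it to zap: z(cons)+5=e, a(vowel)+12=m, p(cons)+5=u.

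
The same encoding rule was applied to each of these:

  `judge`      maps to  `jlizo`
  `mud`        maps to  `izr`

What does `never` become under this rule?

wjajs

Read the word backwards and shift each letter +5.
On never: reverse → reven; then shift: r+5=w, e+5=j, v+5=a, e+5=j, n+5=s.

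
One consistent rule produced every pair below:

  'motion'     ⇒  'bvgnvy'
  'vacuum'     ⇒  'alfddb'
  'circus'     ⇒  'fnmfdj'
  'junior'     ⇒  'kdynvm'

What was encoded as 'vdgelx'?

outlaw

Each letter's alphabet position (a=0..z=25) is mapped through 23·x+11 mod 26 — an affine cipher.
Reversing it on vdgelx: v(21)→17·(21−11)≡14=o; d(3)→17·(3−11)≡20=u; g(6)→17·(6−11)≡19=t; e(4)→17·(4−11)≡11=l; l(11)→17·(11−11)≡0=a; x(23)→17·(23−11)≡22=w (all mod 26).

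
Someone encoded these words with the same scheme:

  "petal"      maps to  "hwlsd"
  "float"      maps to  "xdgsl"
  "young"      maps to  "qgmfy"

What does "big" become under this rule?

Compare letters: p→h is +18, e→w is +18, t→l is +18 — a constant shift. This is a Caesar cipher with shift 18.
Applying it to big: b+18=t, i+18=a, g+18=y.

tay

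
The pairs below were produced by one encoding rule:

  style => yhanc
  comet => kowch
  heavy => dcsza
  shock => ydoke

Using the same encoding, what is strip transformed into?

yhpmx

s(18)→y(24) and t(19)→h(7) fit y≡9x+18 (mod 26); the inverse of 9 mod 26 is 3. Treating letters as 0–25, the rule is x ↦ 9x + 18 (mod 26).
On strip: s(18)→9·18+18≡24=y; t(19)→9·19+18≡7=h; r(17)→9·17+18≡15=p; i(8)→9·8+18≡12=m; p(15)→9·15+18≡23=x (all mod 26).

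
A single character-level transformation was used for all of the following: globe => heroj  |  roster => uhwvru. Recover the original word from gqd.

and

The output letters match the input read backwards, each shifted +3: globe reversed is ebolg. Two steps: reverse the string, then apply a Caesar shift of +3.
Undoing it on gqd: shift back: g−3=d, q−3=n, d−3=a → dna; then reverse → and.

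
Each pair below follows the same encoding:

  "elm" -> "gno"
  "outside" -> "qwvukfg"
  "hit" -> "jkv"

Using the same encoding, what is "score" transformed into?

ueqtg

Compare letters: e→g is +2, l→n is +2, m→o is +2 — a constant shift. Every letter moves 2 places later in the alphabet, wrapping around z→a.
On score: s+2=u, c+2=e, o+2=q, r+2=t, e+2=g.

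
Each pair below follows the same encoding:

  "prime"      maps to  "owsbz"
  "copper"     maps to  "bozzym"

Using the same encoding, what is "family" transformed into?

ivswkp

The output letters match the input read backwards, each shifted +10: prime reversed is emirp. Two steps: reverse the string, then apply a Caesar shift of +10.
Applying it to family: reverse → ylimaf; then shift: y+10=i, l+10=v, i+10=s, m+10=w, a+10=k, f+10=p.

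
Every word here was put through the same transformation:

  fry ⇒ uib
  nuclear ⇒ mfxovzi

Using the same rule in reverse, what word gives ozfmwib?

laundry

Each pair mirrors across the alphabet (f↔u, r↔i, y↔b): positions sum to 25. Each letter is replaced by its mirror in the alphabet: a↔z, b↔y, c↔x, and so on (the Atbash cipher).
Decoding ozfmwib: o↔l, z↔a, f↔u, m↔n, w↔d, i↔r, b↔y.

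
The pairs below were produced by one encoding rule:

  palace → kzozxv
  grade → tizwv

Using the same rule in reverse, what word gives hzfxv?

Each pair mirrors across the alphabet (p↔k, a↔z, l↔o): positions sum to 25. Letters are reflected about the middle of the alphabet (position → 25−position): Atbash.
Decoding hzfxv: h↔s, z↔a, f↔u, x↔c, v↔e.

sauce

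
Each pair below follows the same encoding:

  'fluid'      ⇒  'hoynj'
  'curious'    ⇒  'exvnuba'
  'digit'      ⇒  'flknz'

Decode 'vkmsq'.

Each letter shifts forward by (position + 2), i.e. 2, 3, 4, … — the shift grows by one for each successive letter.
Decoding vkmsq: v−2=t, k−3=h, m−4=i, s−5=n, q−6=k.

think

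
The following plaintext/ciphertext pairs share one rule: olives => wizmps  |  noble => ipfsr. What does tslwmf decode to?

bishop

The output letters match the input read backwards, each shifted +4: olives reversed is sevilo. Read the word backwards and shift each letter +4.
Reversing it on tslwmf: shift back: t−4=p, s−4=o, l−4=h, w−4=s, m−4=i, f−4=b → pohsib; then reverse → bishop.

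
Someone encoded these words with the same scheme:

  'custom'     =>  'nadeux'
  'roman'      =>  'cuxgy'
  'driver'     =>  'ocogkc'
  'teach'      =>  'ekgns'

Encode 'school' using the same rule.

dnsuuw

The shift depends on letter class: consonant c→n is +11, but vowel u→a is +6. The rule splits by letter class: vowels +6, consonants +11.
For school: s(cons)+11=d, c(cons)+11=n, h(cons)+11=s, o(vowel)+6=u, o(vowel)+6=u, l(cons)+11=w.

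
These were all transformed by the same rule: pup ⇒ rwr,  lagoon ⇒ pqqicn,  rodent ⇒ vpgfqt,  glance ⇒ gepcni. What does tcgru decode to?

Two steps: reverse the string, then apply a Caesar shift of +2.
Decoding tcgru: shift back: t−2=r, c−2=a, g−2=e, r−2=p, u−2=s → raeps; then reverse → spear.

spear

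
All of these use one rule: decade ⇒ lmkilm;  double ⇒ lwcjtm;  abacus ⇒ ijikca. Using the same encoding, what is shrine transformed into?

apzqvm

Compare letters: d→l is +8, e→m is +8, c→k is +8 — a constant shift. It's a constant shift of +8 (ROT8).
Applying it to shrine: s+8=a, h+8=p, r+8=z, i+8=q, n+8=v, e+8=m.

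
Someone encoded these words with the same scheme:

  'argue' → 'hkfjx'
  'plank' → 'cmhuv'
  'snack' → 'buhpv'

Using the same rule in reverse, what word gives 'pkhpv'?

crack

Treating letters as 0–25, the rule is x ↦ 17x + 7 (mod 26).
Decoding pkhpv: p(15)→23·(15−7)≡2=c; k(10)→23·(10−7)≡17=r; h(7)→23·(7−7)≡0=a; p(15)→23·(15−7)≡2=c; v(21)→23·(21−7)≡10=k (all mod 26).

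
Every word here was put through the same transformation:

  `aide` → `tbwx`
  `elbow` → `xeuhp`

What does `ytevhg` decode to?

falcon

This is a Caesar cipher with shift 19.
Undoing it on ytevhg: y−19=f, t−19=a, e−19=l, v−19=c, h−19=o, g−19=n.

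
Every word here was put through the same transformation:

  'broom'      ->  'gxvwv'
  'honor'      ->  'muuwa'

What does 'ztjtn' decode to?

The shift increases by 1 at each position, starting from +5: 5, 6, 7, ….
Decoding ztjtn: z−5=u, t−6=n, j−7=c, t−8=l, n−9=e.

uncle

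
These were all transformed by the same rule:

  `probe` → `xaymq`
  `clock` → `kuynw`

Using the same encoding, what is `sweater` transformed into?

In probe: p→x is +8, r→a is +9, o→y is +10, b→m is +11 — the shift increases by 1 each position. Each letter shifts forward by (position + 8), i.e. 8, 9, 10, … — the shift grows by one for each successive letter.
For sweater: s+8=a, w+9=f, e+10=o, a+11=l, t+12=f, e+13=r, r+14=f.

afolfrf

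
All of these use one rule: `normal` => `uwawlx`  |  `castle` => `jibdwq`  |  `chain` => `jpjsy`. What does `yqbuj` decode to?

risky

In normal: n→u is +7, o→w is +8, r→a is +9, m→w is +10 — the shift increases by 1 each position. Each letter shifts forward by (position + 7), i.e. 7, 8, 9, … — the shift grows by one for each successive letter.
Undoing it on yqbuj: y−7=r, q−8=i, b−9=s, u−10=k, j−11=y.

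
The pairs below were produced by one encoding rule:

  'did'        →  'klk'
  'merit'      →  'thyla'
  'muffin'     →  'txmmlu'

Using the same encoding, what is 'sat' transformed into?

The shift depends on letter class: consonant d→k is +7, but vowel i→l is +3. Two shifts are in play — +3 for a/e/i/o/u, +7 for every other letter.
On sat: s(cons)+7=z, a(vowel)+3=d, t(cons)+7=a.

zda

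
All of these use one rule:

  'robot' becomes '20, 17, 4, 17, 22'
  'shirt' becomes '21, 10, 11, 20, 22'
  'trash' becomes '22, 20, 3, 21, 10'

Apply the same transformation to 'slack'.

r is letter #18 and maps to 20: an offset of 2. The number is (letter's place in the alphabet, a=1) + 2.
On slack: s=19→21, l=12→14, a=1→3, c=3→5, k=11→13.

21, 14, 3, 5, 13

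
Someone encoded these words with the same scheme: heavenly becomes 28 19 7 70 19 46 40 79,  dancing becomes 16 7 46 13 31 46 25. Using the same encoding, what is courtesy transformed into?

13 49 67 58 64 19 61 79

h(#8)→28 and e(#5)→19: differences scale by 3, so n = 3·pos + 4. The formula is n = 3×(alphabet index, a=1) + 4.
For courtesy: c=3→13, o=15→49, u=21→67, r=18→58, t=20→64, e=5→19, s=19→61, y=25→79.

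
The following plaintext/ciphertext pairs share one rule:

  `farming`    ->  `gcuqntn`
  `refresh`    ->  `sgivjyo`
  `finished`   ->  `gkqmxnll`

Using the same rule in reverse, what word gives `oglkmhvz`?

In farming: f→g is +1, a→c is +2, r→u is +3, m→q is +4 — the shift increases by 1 each position. Each letter shifts forward by (position + 1), i.e. 1, 2, 3, … — the shift grows by one for each successive letter.
Reversing it on oglkmhvz: o−1=n, g−2=e, l−3=i, k−4=g, m−5=h, h−6=b, v−7=o, z−8=r.

neighbor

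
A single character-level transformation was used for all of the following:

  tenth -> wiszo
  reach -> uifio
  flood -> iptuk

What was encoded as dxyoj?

attic

In tenth: t→w is +3, e→i is +4, n→s is +5, t→z is +6 — the shift increases by 1 each position. Each letter shifts forward by (position + 3), i.e. 3, 4, 5, … — the shift grows by one for each successive letter.
Undoing it on dxyoj: d−3=a, x−4=t, y−5=t, o−6=i, j−7=c.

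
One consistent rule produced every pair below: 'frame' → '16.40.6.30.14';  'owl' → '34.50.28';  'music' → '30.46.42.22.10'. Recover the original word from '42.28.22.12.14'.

slide

f(#6)→16 and r(#18)→40: differences scale by 2, so n = 2·pos + 4. With a=1..z=26, the number is 2·pos + 4.
Decoding 42.28.22.12.14: 42→(42−4)÷2=19=s, 28→(28−4)÷2=12=l, 22→(22−4)÷2=9=i, 12→(12−4)÷2=4=d, 14→(14−4)÷2=5=e.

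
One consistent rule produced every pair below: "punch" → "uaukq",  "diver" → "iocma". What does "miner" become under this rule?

rouma

Each letter shifts forward by (position + 5), i.e. 5, 6, 7, … — the shift grows by one for each successive letter.
On miner: m+5=r, i+6=o, n+7=u, e+8=m, r+9=a.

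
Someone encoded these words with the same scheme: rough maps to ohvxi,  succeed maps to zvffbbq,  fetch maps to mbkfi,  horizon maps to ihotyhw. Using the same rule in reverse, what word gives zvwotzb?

r(17)→o(14) and o(14)→h(7) fit y≡11x+9 (mod 26); the inverse of 11 mod 26 is 19. Each letter's alphabet position (a=0..z=25) is mapped through 11·x+9 mod 26 — an affine cipher.
Reversing it on zvwotzb: z(25)→19·(25−9)≡18=s; v(21)→19·(21−9)≡20=u; w(22)→19·(22−9)≡13=n; o(14)→19·(14−9)≡17=r; t(19)→19·(19−9)≡8=i; z(25)→19·(25−9)≡18=s; b(1)→19·(1−9)≡4=e (all mod 26).

sunrise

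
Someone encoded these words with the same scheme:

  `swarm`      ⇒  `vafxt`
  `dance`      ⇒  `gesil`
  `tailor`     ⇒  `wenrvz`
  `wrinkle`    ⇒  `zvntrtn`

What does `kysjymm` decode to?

hundred

In swarm: s→v is +3, w→a is +4, a→f is +5, r→x is +6 — the shift increases by 1 each position. The shift increases by 1 at each position, starting from +3: 3, 4, 5, ….
Undoing it on kysjymm: k−3=h, y−4=u, s−5=n, j−6=d, y−7=r, m−8=e, m−9=d.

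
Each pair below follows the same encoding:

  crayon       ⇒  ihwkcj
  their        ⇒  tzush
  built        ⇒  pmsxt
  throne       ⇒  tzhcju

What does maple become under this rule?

qwvxu

Each letter's alphabet position (a=0..z=25) is mapped through 19·x+22 mod 26 — an affine cipher.
On maple: m(12)→19·12+22≡16=q; a(0)→19·0+22≡22=w; p(15)→19·15+22≡21=v; l(11)→19·11+22≡23=x; e(4)→19·4+22≡20=u (all mod 26).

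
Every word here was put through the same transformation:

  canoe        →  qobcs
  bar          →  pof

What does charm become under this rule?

Compare letters: c→q is +14, a→o is +14, n→b is +14 — a constant shift. It's a constant shift of +14 (ROT14).
On charm: c+14=q, h+14=v, a+14=o, r+14=f, m+14=a.

qvofa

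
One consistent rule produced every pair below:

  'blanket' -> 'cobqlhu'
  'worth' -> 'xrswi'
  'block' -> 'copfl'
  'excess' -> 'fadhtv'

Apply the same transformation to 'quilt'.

A repeating key of period 2 is used — shifts +1, +3 over and over.
On quilt: q+1=r, u+3=x, i+1=j, l+3=o, t+1=u.

rxjou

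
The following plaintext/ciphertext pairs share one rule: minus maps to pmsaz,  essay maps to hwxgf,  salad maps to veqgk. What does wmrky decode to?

timer

In minus: m→p is +3, i→m is +4, n→s is +5, u→a is +6 — the shift increases by 1 each position. Each letter shifts forward by (position + 3), i.e. 3, 4, 5, … — the shift grows by one for each successive letter.
Decoding wmrky: w−3=t, m−4=i, r−5=m, k−6=e, y−7=r.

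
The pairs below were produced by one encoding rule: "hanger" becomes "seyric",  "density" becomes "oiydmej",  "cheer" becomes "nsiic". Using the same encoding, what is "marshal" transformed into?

The rule splits by letter class: vowels +4, consonants +11.
For marshal: m(cons)+11=x, a(vowel)+4=e, r(cons)+11=c, s(cons)+11=d, h(cons)+11=s, a(vowel)+4=e, l(cons)+11=w.

xecdsew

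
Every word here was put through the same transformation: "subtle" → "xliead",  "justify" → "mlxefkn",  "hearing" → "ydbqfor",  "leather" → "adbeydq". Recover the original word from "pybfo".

chain

Each letter's alphabet position (a=0..z=25) is mapped through 7·x+1 mod 26 — an affine cipher.
Decoding pybfo: p(15)→15·(15−1)≡2=c; y(24)→15·(24−1)≡7=h; b(1)→15·(1−1)≡0=a; f(5)→15·(5−1)≡8=i; o(14)→15·(14−1)≡13=n (all mod 26).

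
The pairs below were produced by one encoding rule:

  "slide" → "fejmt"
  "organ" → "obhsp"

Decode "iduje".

ditch

The output letters match the input read backwards, each shifted +1: slide reversed is edils. Read the word backwards and shift each letter +1.
Decoding iduje: shift back: i−1=h, d−1=c, u−1=t, j−1=i, e−1=d → hctid; then reverse → ditch.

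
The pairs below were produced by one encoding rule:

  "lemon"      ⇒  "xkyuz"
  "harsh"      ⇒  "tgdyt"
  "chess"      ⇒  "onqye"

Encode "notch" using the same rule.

zufit

The shifts repeat in a cycle of length 2: positions 0,1,… shift by +12, +6, then the pattern repeats.
On notch: n+12=z, o+6=u, t+12=f, c+6=i, h+12=t.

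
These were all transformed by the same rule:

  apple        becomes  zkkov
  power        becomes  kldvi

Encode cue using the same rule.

This is the alphabet-reversal cipher (Atbash): a becomes z, b becomes y, etc.
Applying it to cue: c↔x, u↔f, e↔v.

xfv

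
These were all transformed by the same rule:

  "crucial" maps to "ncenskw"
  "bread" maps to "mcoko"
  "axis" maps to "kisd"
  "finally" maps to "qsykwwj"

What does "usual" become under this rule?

The shift depends on letter class: consonant c→n is +11, but vowel u→e is +10. Two shifts are in play — +10 for a/e/i/o/u, +11 for every other letter.
On usual: u(vowel)+10=e, s(cons)+11=d, u(vowel)+10=e, a(vowel)+10=k, l(cons)+11=w.

edekw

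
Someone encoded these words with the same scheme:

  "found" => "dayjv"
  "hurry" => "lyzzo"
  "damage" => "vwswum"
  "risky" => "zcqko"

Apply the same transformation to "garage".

uwzwum

f(5)→d(3) and o(14)→a(0) fit y≡17x+22 (mod 26); the inverse of 17 mod 26 is 23. This is an affine cipher: with a=0,…,z=25, each position x becomes (17x+22) mod 26.
Applying it to garage: g(6)→17·6+22≡20=u; a(0)→17·0+22≡22=w; r(17)→17·17+22≡25=z; a(0)→17·0+22≡22=w; g(6)→17·6+22≡20=u; e(4)→17·4+22≡12=m (all mod 26).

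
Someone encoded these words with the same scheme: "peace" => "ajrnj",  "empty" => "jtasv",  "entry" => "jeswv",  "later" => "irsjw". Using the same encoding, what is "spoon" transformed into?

p(15)→a(0) and e(4)→j(9) fit y≡11x+17 (mod 26); the inverse of 11 mod 26 is 19. Each letter's alphabet position (a=0..z=25) is mapped through 11·x+17 mod 26 — an affine cipher.
On spoon: s(18)→11·18+17≡7=h; p(15)→11·15+17≡0=a; o(14)→11·14+17≡15=p; o(14)→11·14+17≡15=p; n(13)→11·13+17≡4=e (all mod 26).

happe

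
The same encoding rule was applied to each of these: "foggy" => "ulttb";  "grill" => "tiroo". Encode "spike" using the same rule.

hkrpv

This is the alphabet-reversal cipher (Atbash): a becomes z, b becomes y, etc.
Applying it to spike: s↔h, p↔k, i↔r, k↔p, e↔v.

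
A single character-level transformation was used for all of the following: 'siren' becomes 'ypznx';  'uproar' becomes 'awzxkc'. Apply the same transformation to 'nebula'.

In siren: s→y is +6, i→p is +7, r→z is +8, e→n is +9 — the shift increases by 1 each position. The shift increases by 1 at each position, starting from +6: 6, 7, 8, ….
On nebula: n+6=t, e+7=l, b+8=j, u+9=d, l+10=v, a+11=l.

tljdvl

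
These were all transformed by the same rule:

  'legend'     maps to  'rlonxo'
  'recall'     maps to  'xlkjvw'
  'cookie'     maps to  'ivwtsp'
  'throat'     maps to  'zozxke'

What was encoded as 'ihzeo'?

carve

In legend: l→r is +6, e→l is +7, g→o is +8, e→n is +9 — the shift increases by 1 each position. Letter i (0-indexed) is shifted by i+6, so successive shifts are 6, 7, 8, ….
Decoding ihzeo: i−6=c, h−7=a, z−8=r, e−9=v, o−10=e.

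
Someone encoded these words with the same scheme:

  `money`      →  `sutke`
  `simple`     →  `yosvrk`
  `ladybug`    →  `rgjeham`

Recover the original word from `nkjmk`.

hedge

Compare letters: m→s is +6, o→u is +6, n→t is +6 — a constant shift. This is a Caesar cipher with shift 6.
Undoing it on nkjmk: n−6=h, k−6=e, j−6=d, m−6=g, k−6=e.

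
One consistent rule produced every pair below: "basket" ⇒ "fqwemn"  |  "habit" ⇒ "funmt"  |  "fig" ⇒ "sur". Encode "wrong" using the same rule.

The output letters match the input read backwards, each shifted +12: basket reversed is teksab. The word is reversed, then every letter is shifted forward by 12.
On wrong: reverse → gnorw; then shift: g+12=s, n+12=z, o+12=a, r+12=d, w+12=i.

szadi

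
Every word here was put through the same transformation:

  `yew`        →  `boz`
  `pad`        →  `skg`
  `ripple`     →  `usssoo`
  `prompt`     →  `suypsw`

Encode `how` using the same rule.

Two shifts are in play — +10 for a/e/i/o/u, +3 for every other letter.
Applying it to how: h(cons)+3=k, o(vowel)+10=y, w(cons)+3=z.

kyz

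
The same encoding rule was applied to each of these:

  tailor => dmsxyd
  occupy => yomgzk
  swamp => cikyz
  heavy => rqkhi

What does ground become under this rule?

qdygxp

It's a Vigenère-style cipher with numeric key [10,12]: position i shifts by key[i mod 2].
Applying it to ground: g+10=q, r+12=d, o+10=y, u+12=g, n+10=x, d+12=p.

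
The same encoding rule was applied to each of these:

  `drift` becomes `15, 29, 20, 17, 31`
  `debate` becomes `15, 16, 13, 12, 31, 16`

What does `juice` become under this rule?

d is letter #4 and maps to 15: an offset of 11. Letters become their 1-based position plus 11 (so a→12, b→13, …).
For juice: j=10→21, u=21→32, i=9→20, c=3→14, e=5→16.

21, 32, 20, 14, 16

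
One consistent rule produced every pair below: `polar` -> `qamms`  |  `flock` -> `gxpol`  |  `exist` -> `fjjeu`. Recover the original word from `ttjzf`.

Shifts by position in polar: pos 0: p→q (+1), pos 1: o→a (+12), pos 2: l→m (+1), pos 3: a→m (+12) — repeating every 2. The shifts repeat in a cycle of length 2: positions 0,1,… shift by +1, +12, then the pattern repeats.
Reversing it on ttjzf: t−1=s, t−12=h, j−1=i, z−12=n, f−1=e.

shine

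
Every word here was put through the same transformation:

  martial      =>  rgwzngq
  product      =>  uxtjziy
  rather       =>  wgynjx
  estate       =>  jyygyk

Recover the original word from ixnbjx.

Shifts by position in martial: pos 0: m→r (+5), pos 1: a→g (+6), pos 2: r→w (+5), pos 3: t→z (+6) — repeating every 2. The shifts repeat in a cycle of length 2: positions 0,1,… shift by +5, +6, then the pattern repeats.
Reversing it on ixnbjx: i−5=d, x−6=r, n−5=i, b−6=v, j−5=e, x−6=r.

driver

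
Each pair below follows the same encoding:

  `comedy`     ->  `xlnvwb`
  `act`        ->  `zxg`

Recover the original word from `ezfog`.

Each pair mirrors across the alphabet (c↔x, o↔l, m↔n): positions sum to 25. This is the alphabet-reversal cipher (Atbash): a becomes z, b becomes y, etc.
Decoding ezfog: e↔v, z↔a, f↔u, o↔l, g↔t.

vault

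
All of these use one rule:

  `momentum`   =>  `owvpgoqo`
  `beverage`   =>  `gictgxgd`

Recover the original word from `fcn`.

lad

Two steps: reverse the string, then apply a Caesar shift of +2.
Reversing it on fcn: shift back: f−2=d, c−2=a, n−2=l → dal; then reverse → lad.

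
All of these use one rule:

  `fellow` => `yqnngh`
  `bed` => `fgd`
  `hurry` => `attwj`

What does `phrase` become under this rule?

guctjr

Two steps: reverse the string, then apply a Caesar shift of +2.
For phrase: reverse → esarhp; then shift: e+2=g, s+2=u, a+2=c, r+2=t, h+2=j, p+2=r.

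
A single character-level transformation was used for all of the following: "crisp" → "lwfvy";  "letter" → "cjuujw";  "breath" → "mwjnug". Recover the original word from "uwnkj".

trade

c(2)→l(11) and r(17)→w(22) fit y≡25x+13 (mod 26); the inverse of 25 mod 26 is 25. Each letter's alphabet position (a=0..z=25) is mapped through 25·x+13 mod 26 — an affine cipher.
Undoing it on uwnkj: u(20)→25·(20−13)≡19=t; w(22)→25·(22−13)≡17=r; n(13)→25·(13−13)≡0=a; k(10)→25·(10−13)≡3=d; j(9)→25·(9−13)≡4=e (all mod 26).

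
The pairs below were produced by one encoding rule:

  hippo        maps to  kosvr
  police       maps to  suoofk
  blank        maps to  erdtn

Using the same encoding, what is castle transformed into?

Shifts by position in hippo: pos 0: h→k (+3), pos 1: i→o (+6), pos 2: p→s (+3), pos 3: p→v (+6) — repeating every 2. It's a Vigenère-style cipher with numeric key [3,6]: position i shifts by key[i mod 2].
For castle: c+3=f, a+6=g, s+3=v, t+6=z, l+3=o, e+6=k.

fgvzok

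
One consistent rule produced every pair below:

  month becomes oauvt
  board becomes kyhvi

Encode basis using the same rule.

The output letters match the input read backwards, each shifted +7: month reversed is htnom. The word is reversed, then every letter is shifted forward by 7.
For basis: reverse → sisab; then shift: s+7=z, i+7=p, s+7=z, a+7=h, b+7=i.

zpzhi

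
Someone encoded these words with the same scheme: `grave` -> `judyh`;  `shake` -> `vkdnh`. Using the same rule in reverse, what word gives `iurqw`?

This is a Caesar cipher with shift 3.
Undoing it on iurqw: i−3=f, u−3=r, r−3=o, q−3=n, w−3=t.

front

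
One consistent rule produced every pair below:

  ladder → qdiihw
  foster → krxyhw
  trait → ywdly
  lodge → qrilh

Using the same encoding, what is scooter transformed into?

xhrryhw

The shift depends on letter class: consonant l→q is +5, but vowel a→d is +3. The rule splits by letter class: vowels +3, consonants +5.
On scooter: s(cons)+5=x, c(cons)+5=h, o(vowel)+3=r, o(vowel)+3=r, t(cons)+5=y, e(vowel)+3=h, r(cons)+5=w.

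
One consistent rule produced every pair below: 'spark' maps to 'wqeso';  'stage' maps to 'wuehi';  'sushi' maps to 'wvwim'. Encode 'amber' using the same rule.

enffv

Shifts by position in spark: pos 0: s→w (+4), pos 1: p→q (+1), pos 2: a→e (+4), pos 3: r→s (+1) — repeating every 2. The shifts repeat in a cycle of length 2: positions 0,1,… shift by +4, +1, then the pattern repeats.
On amber: a+4=e, m+1=n, b+4=f, e+1=f, r+4=v.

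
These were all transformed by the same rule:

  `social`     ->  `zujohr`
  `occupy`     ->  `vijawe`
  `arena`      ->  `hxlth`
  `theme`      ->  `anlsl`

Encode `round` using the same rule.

yubtk

Shifts by position in social: pos 0: s→z (+7), pos 1: o→u (+6), pos 2: c→j (+7), pos 3: i→o (+6) — repeating every 2. The shifts repeat in a cycle of length 2: positions 0,1,… shift by +7, +6, then the pattern repeats.
Applying it to round: r+7=y, o+6=u, u+7=b, n+6=t, d+7=k.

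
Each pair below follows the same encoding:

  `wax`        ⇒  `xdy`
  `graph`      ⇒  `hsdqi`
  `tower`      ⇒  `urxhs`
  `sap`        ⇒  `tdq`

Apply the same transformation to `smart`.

The shift depends on letter class: consonant w→x is +1, but vowel a→d is +3. The rule splits by letter class: vowels +3, consonants +1.
On smart: s(cons)+1=t, m(cons)+1=n, a(vowel)+3=d, r(cons)+1=s, t(cons)+1=u.

tndsu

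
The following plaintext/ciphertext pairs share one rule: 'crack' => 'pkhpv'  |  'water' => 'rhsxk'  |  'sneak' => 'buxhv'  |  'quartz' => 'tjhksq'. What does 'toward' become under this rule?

c(2)→p(15) and r(17)→k(10) fit y≡17x+7 (mod 26); the inverse of 17 mod 26 is 23. Treating letters as 0–25, the rule is x ↦ 17x + 7 (mod 26).
On toward: t(19)→17·19+7≡18=s; o(14)→17·14+7≡11=l; w(22)→17·22+7≡17=r; a(0)→17·0+7≡7=h; r(17)→17·17+7≡10=k; d(3)→17·3+7≡6=g (all mod 26).

slrhkg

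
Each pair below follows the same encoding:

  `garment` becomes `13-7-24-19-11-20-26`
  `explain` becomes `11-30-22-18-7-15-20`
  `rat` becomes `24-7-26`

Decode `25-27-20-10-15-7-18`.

sundial

g is letter #7 and maps to 13: an offset of 6. Each letter is replaced by its alphabet position (a=1..z=26) + 6.
Undoing it on 25-27-20-10-15-7-18: 25→(25−6)÷1=19=s, 27→(27−6)÷1=21=u, 20→(20−6)÷1=14=n, 10→(10−6)÷1=4=d, 15→(15−6)÷1=9=i, 7→(7−6)÷1=1=a, 18→(18−6)÷1=12=l.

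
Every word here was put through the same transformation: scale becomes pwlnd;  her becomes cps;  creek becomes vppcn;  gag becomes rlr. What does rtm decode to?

big

The output letters match the input read backwards, each shifted +11: scale reversed is elacs. Read the word backwards and shift each letter +11.
Decoding rtm: shift back: r−11=g, t−11=i, m−11=b → gib; then reverse → big.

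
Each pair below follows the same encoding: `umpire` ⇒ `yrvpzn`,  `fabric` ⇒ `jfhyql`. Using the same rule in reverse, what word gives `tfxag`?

In umpire: u→y is +4, m→r is +5, p→v is +6, i→p is +7 — the shift increases by 1 each position. Letter i (0-indexed) is shifted by i+4, so successive shifts are 4, 5, 6, ….
Undoing it on tfxag: t−4=p, f−5=a, x−6=r, a−7=t, g−8=y.

party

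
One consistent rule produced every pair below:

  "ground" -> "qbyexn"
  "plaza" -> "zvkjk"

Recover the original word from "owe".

Compare letters: g→q is +10, r→b is +10, o→y is +10 — a constant shift. Each letter is shifted forward by 10 in the alphabet (a Caesar shift of +10).
Undoing it on owe: o−10=e, w−10=m, e−10=u.

emu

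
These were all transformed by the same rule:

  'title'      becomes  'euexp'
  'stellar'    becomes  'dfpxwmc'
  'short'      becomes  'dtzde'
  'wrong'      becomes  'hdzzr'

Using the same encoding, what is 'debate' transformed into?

Shifts by position in title: pos 0: t→e (+11), pos 1: i→u (+12), pos 2: t→e (+11), pos 3: l→x (+12) — repeating every 2. The shifts repeat in a cycle of length 2: positions 0,1,… shift by +11, +12, then the pattern repeats.
For debate: d+11=o, e+12=q, b+11=m, a+12=m, t+11=e, e+12=q.

oqmmeq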